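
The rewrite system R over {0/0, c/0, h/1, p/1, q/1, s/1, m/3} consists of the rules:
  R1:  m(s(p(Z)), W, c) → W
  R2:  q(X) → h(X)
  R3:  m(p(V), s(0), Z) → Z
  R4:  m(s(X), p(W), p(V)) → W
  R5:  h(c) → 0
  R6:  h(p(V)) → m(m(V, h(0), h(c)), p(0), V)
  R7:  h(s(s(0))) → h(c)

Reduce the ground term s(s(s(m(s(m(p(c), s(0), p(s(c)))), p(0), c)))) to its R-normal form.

1. s(s(s(m(s(m(p(c), s(0), p(s(c)))), p(0), c))))  →  s(s(s(m(s(p(s(c))), p(0), c))))   [R3 at 1.1.1.1.1]
2. s(s(s(m(s(p(s(c))), p(0), c))))  →  s(s(s(p(0))))   [R1 at 1.1.1]

s(s(s(p(0))))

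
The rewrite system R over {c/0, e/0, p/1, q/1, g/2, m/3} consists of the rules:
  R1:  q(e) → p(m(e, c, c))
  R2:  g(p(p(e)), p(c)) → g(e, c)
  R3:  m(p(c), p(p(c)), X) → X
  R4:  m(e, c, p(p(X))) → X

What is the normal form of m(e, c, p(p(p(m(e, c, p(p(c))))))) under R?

p(c)

1. m(e, c, p(p(p(m(e, c, p(p(c)))))))  →  p(m(e, c, p(p(c))))   [R4 at ε]
2. p(m(e, c, p(p(c))))  →  p(c)   [R4 at 1]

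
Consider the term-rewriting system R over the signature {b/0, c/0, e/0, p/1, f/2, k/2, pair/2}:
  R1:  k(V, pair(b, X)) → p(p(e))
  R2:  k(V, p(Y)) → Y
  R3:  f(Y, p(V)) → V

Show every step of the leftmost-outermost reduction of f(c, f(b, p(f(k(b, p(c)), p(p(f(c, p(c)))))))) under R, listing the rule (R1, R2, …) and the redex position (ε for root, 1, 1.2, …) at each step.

c

1. f(c, f(b, p(f(k(b, p(c)), p(p(f(c, p(c))))))))  →  f(c, f(k(b, p(c)), p(p(f(c, p(c))))))   [R3 at 2]
2. f(c, f(k(b, p(c)), p(p(f(c, p(c))))))  →  f(c, p(f(c, p(c))))   [R3 at 2]
3. f(c, p(f(c, p(c))))  →  f(c, p(c))   [R3 at ε]
4. f(c, p(c))  →  c   [R3 at ε]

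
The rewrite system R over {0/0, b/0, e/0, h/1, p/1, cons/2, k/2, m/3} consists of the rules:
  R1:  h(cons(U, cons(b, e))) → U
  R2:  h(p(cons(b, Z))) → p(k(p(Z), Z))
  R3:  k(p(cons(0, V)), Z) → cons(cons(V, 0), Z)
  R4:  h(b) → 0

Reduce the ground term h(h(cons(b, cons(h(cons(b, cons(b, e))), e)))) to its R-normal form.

0

1. h(h(cons(b, cons(h(cons(b, cons(b, e))), e))))  →  h(h(cons(b, cons(b, e))))   [R1 at 1.1.2.1]
2. h(h(cons(b, cons(b, e))))  →  h(b)   [R1 at 1]
3. h(b)  →  0   [R4 at ε]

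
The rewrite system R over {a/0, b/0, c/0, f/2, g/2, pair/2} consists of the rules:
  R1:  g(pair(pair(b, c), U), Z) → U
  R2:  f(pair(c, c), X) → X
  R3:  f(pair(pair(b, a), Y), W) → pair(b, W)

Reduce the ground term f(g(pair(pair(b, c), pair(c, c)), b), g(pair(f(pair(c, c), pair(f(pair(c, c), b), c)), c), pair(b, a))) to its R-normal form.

c

1. f(g(pair(pair(b, c), pair(c, c)), b), g(pair(f(pair(c, c), pair(f(pair(c, c), b), c)), c), pair(b, a)))  →  f(pair(c, c), g(pair(f(pair(c, c), pair(f(pair(c, c), b), c)), c), pair(b, a)))   [R1 at 1]
2. f(pair(c, c), g(pair(f(pair(c, c), pair(f(pair(c, c), b), c)), c), pair(b, a)))  →  g(pair(f(pair(c, c), pair(f(pair(c, c), b), c)), c), pair(b, a))   [R2 at ε]
3. g(pair(f(pair(c, c), pair(f(pair(c, c), b), c)), c), pair(b, a))  →  g(pair(pair(f(pair(c, c), b), c), c), pair(b, a))   [R2 at 1.1]
4. g(pair(pair(f(pair(c, c), b), c), c), pair(b, a))  →  g(pair(pair(b, c), c), pair(b, a))   [R2 at 1.1.1]
5. g(pair(pair(b, c), c), pair(b, a))  →  c   [R1 at ε]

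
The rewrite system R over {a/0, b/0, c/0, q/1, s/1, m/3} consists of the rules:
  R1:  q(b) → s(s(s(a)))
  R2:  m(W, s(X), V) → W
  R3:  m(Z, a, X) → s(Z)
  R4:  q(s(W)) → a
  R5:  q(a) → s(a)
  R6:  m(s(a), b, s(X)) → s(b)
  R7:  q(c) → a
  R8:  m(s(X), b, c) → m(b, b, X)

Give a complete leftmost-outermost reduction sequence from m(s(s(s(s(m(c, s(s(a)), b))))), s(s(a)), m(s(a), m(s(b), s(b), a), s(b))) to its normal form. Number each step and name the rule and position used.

s(s(s(s(c))))

1. m(s(s(s(s(m(c, s(s(a)), b))))), s(s(a)), m(s(a), m(s(b), s(b), a), s(b)))  →  s(s(s(s(m(c, s(s(a)), b)))))   [R2 at ε]
2. s(s(s(s(m(c, s(s(a)), b)))))  →  s(s(s(s(c))))   [R2 at 1.1.1.1]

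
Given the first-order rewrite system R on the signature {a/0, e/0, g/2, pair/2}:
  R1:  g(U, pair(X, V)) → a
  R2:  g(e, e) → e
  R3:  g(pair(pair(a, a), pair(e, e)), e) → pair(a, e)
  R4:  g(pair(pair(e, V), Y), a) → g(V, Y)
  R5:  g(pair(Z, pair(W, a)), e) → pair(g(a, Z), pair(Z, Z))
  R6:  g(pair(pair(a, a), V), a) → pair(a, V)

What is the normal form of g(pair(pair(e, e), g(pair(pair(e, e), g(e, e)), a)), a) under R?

1. g(pair(pair(e, e), g(pair(pair(e, e), g(e, e)), a)), a)  →  g(e, g(pair(pair(e, e), g(e, e)), a))   [R4 at ε]
2. g(e, g(pair(pair(e, e), g(e, e)), a))  →  g(e, g(e, g(e, e)))   [R4 at 2]
3. g(e, g(e, g(e, e)))  →  g(e, g(e, e))   [R2 at 2.2]
4. g(e, g(e, e))  →  g(e, e)   [R2 at 2]
5. g(e, e)  →  e   [R2 at ε]

e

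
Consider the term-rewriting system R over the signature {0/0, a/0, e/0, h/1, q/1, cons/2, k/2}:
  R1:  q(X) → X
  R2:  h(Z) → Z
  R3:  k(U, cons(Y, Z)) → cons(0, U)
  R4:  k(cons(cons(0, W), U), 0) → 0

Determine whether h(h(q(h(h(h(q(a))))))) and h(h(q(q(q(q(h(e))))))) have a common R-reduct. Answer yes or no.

Reduce t₁ = h(h(q(h(h(h(q(a))))))):
1. h(h(q(h(h(h(q(a)))))))  →  h(q(h(h(h(q(a))))))   [R2 at ε]
2. h(q(h(h(h(q(a))))))  →  q(h(h(h(q(a)))))   [R2 at ε]
3. q(h(h(h(q(a)))))  →  h(h(h(q(a))))   [R1 at ε]
4. h(h(h(q(a))))  →  h(h(q(a)))   [R2 at ε]
5. h(h(q(a)))  →  h(q(a))   [R2 at ε]
6. h(q(a))  →  q(a)   [R2 at ε]
7. q(a)  →  a   [R1 at ε]

Reduce t₂ = h(h(q(q(q(q(h(e))))))):
1. h(h(q(q(q(q(h(e)))))))  →  h(q(q(q(q(h(e))))))   [R2 at ε]
2. h(q(q(q(q(h(e))))))  →  q(q(q(q(h(e)))))   [R2 at ε]
3. q(q(q(q(h(e)))))  →  q(q(q(h(e))))   [R1 at ε]
4. q(q(q(h(e))))  →  q(q(h(e)))   [R1 at ε]
5. q(q(h(e)))  →  q(h(e))   [R1 at ε]
6. q(h(e))  →  h(e)   [R1 at ε]
7. h(e)  →  e   [R2 at ε]

no — NF(t₁) = a, NF(t₂) = e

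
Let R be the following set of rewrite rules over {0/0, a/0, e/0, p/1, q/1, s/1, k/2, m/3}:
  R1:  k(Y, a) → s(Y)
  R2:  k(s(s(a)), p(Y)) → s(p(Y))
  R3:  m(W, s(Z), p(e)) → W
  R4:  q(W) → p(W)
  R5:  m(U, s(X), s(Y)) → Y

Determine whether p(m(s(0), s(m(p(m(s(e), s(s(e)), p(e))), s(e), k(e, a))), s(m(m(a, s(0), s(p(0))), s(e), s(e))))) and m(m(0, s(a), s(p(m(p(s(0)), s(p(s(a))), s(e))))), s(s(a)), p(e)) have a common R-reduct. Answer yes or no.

yes — NF(t₁) = p(e), NF(t₂) = p(e)

Reduce t₁ = p(m(s(0), s(m(p(m(s(e), s(s(e)), p(e))), s(e), k(e, a))), s(m(m(a, s(0), s(p(0))), s(e), s(e))))):
1. p(m(s(0), s(m(p(m(s(e), s(s(e)), p(e))), s(e), k(e, a))), s(m(m(a, s(0), s(p(0))), s(e), s(e)))))  →  p(m(m(a, s(0), s(p(0))), s(e), s(e)))   [R5 at 1]
2. p(m(m(a, s(0), s(p(0))), s(e), s(e)))  →  p(e)   [R5 at 1]

Reduce t₂ = m(m(0, s(a), s(p(m(p(s(0)), s(p(s(a))), s(e))))), s(s(a)), p(e)):
1. m(m(0, s(a), s(p(m(p(s(0)), s(p(s(a))), s(e))))), s(s(a)), p(e))  →  m(0, s(a), s(p(m(p(s(0)), s(p(s(a))), s(e)))))   [R3 at ε]
2. m(0, s(a), s(p(m(p(s(0)), s(p(s(a))), s(e)))))  →  p(m(p(s(0)), s(p(s(a))), s(e)))   [R5 at ε]
3. p(m(p(s(0)), s(p(s(a))), s(e)))  →  p(e)   [R5 at 1]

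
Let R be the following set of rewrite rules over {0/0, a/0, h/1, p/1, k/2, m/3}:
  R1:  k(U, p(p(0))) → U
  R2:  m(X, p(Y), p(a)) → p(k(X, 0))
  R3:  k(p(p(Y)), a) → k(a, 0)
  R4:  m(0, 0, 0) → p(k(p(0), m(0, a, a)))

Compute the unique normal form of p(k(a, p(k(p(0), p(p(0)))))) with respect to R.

p(a)

1. p(k(a, p(k(p(0), p(p(0))))))  →  p(k(a, p(p(0))))   [R1 at 1.2.1]
2. p(k(a, p(p(0))))  →  p(a)   [R1 at 1]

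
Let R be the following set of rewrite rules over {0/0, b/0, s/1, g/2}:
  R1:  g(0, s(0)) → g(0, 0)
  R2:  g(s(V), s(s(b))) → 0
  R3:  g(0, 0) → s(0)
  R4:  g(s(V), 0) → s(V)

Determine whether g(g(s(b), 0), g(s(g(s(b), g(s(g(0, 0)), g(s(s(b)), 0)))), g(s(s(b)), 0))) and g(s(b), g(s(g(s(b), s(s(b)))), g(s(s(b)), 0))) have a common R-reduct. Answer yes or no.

yes — NF(t₁) = s(b), NF(t₂) = s(b)

Reduce t₁ = g(g(s(b), 0), g(s(g(s(b), g(s(g(0, 0)), g(s(s(b)), 0)))), g(s(s(b)), 0))):
1. g(g(s(b), 0), g(s(g(s(b), g(s(g(0, 0)), g(s(s(b)), 0)))), g(s(s(b)), 0)))  →  g(s(b), g(s(g(s(b), g(s(g(0, 0)), g(s(s(b)), 0)))), g(s(s(b)), 0)))   [R4 at 1]
2. g(s(b), g(s(g(s(b), g(s(g(0, 0)), g(s(s(b)), 0)))), g(s(s(b)), 0)))  →  g(s(b), g(s(g(s(b), g(s(s(0)), g(s(s(b)), 0)))), g(s(s(b)), 0)))   [R3 at 2.1.1.2.1.1]
3. g(s(b), g(s(g(s(b), g(s(s(0)), g(s(s(b)), 0)))), g(s(s(b)), 0)))  →  g(s(b), g(s(g(s(b), g(s(s(0)), s(s(b))))), g(s(s(b)), 0)))   [R4 at 2.1.1.2.2]
4. g(s(b), g(s(g(s(b), g(s(s(0)), s(s(b))))), g(s(s(b)), 0)))  →  g(s(b), g(s(g(s(b), 0)), g(s(s(b)), 0)))   [R2 at 2.1.1.2]
5. g(s(b), g(s(g(s(b), 0)), g(s(s(b)), 0)))  →  g(s(b), g(s(s(b)), g(s(s(b)), 0)))   [R4 at 2.1.1]
6. g(s(b), g(s(s(b)), g(s(s(b)), 0)))  →  g(s(b), g(s(s(b)), s(s(b))))   [R4 at 2.2]
7. g(s(b), g(s(s(b)), s(s(b))))  →  g(s(b), 0)   [R2 at 2]
8. g(s(b), 0)  →  s(b)   [R4 at ε]

Reduce t₂ = g(s(b), g(s(g(s(b), s(s(b)))), g(s(s(b)), 0))):
1. g(s(b), g(s(g(s(b), s(s(b)))), g(s(s(b)), 0)))  →  g(s(b), g(s(0), g(s(s(b)), 0)))   [R2 at 2.1.1]
2. g(s(b), g(s(0), g(s(s(b)), 0)))  →  g(s(b), g(s(0), s(s(b))))   [R4 at 2.2]
3. g(s(b), g(s(0), s(s(b))))  →  g(s(b), 0)   [R2 at 2]
4. g(s(b), 0)  →  s(b)   [R4 at ε]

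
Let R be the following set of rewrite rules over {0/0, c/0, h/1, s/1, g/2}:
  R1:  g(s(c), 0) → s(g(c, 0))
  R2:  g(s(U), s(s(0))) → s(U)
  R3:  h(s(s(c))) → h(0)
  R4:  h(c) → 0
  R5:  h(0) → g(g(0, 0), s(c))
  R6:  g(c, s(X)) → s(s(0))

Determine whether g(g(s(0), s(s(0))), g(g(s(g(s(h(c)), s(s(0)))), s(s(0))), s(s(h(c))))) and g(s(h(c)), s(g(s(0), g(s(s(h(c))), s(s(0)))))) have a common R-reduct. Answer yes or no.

yes — NF(t₁) = s(0), NF(t₂) = s(0)

Reduce t₁ = g(g(s(0), s(s(0))), g(g(s(g(s(h(c)), s(s(0)))), s(s(0))), s(s(h(c))))):
1. g(g(s(0), s(s(0))), g(g(s(g(s(h(c)), s(s(0)))), s(s(0))), s(s(h(c)))))  →  g(s(0), g(g(s(g(s(h(c)), s(s(0)))), s(s(0))), s(s(h(c)))))   [R2 at 1]
2. g(s(0), g(g(s(g(s(h(c)), s(s(0)))), s(s(0))), s(s(h(c)))))  →  g(s(0), g(s(g(s(h(c)), s(s(0)))), s(s(h(c)))))   [R2 at 2.1]
3. g(s(0), g(s(g(s(h(c)), s(s(0)))), s(s(h(c)))))  →  g(s(0), g(s(s(h(c))), s(s(h(c)))))   [R2 at 2.1.1]
4. g(s(0), g(s(s(h(c))), s(s(h(c)))))  →  g(s(0), g(s(s(0)), s(s(h(c)))))   [R4 at 2.1.1.1]
5. g(s(0), g(s(s(0)), s(s(h(c)))))  →  g(s(0), g(s(s(0)), s(s(0))))   [R4 at 2.2.1.1]
6. g(s(0), g(s(s(0)), s(s(0))))  →  g(s(0), s(s(0)))   [R2 at 2]
7. g(s(0), s(s(0)))  →  s(0)   [R2 at ε]

Reduce t₂ = g(s(h(c)), s(g(s(0), g(s(s(h(c))), s(s(0)))))):
1. g(s(h(c)), s(g(s(0), g(s(s(h(c))), s(s(0))))))  →  g(s(0), s(g(s(0), g(s(s(h(c))), s(s(0))))))   [R4 at 1.1]
2. g(s(0), s(g(s(0), g(s(s(h(c))), s(s(0))))))  →  g(s(0), s(g(s(0), s(s(h(c))))))   [R2 at 2.1.2]
3. g(s(0), s(g(s(0), s(s(h(c))))))  →  g(s(0), s(g(s(0), s(s(0)))))   [R4 at 2.1.2.1.1]
4. g(s(0), s(g(s(0), s(s(0)))))  →  g(s(0), s(s(0)))   [R2 at 2.1]
5. g(s(0), s(s(0)))  →  s(0)   [R2 at ε]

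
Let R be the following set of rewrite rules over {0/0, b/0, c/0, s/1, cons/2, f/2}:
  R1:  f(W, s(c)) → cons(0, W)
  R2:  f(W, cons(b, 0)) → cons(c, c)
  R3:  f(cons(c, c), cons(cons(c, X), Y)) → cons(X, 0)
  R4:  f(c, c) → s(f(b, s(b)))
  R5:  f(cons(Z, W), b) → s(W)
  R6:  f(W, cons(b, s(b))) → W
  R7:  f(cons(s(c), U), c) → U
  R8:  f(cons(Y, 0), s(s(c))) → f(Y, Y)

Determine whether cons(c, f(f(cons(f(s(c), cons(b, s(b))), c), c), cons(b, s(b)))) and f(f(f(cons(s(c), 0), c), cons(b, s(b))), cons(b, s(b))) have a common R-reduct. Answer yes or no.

Reduce t₁ = cons(c, f(f(cons(f(s(c), cons(b, s(b))), c), c), cons(b, s(b)))):
1. cons(c, f(f(cons(f(s(c), cons(b, s(b))), c), c), cons(b, s(b))))  →  cons(c, f(cons(f(s(c), cons(b, s(b))), c), c))   [R6 at 2]
2. cons(c, f(cons(f(s(c), cons(b, s(b))), c), c))  →  cons(c, f(cons(s(c), c), c))   [R6 at 2.1.1]
3. cons(c, f(cons(s(c), c), c))  →  cons(c, c)   [R7 at 2]

Reduce t₂ = f(f(f(cons(s(c), 0), c), cons(b, s(b))), cons(b, s(b))):
1. f(f(f(cons(s(c), 0), c), cons(b, s(b))), cons(b, s(b)))  →  f(f(cons(s(c), 0), c), cons(b, s(b)))   [R6 at ε]
2. f(f(cons(s(c), 0), c), cons(b, s(b)))  →  f(cons(s(c), 0), c)   [R6 at ε]
3. f(cons(s(c), 0), c)  →  0   [R7 at ε]

no — NF(t₁) = cons(c, c), NF(t₂) = 0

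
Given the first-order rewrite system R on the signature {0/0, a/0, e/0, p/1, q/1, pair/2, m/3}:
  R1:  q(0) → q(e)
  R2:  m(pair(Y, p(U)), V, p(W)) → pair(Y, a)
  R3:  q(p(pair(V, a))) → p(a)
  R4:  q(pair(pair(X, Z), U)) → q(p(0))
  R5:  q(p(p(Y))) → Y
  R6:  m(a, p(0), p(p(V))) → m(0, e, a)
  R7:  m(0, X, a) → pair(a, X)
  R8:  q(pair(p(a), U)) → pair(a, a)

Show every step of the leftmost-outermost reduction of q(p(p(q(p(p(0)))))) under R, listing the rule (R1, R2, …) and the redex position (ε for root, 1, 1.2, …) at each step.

1. q(p(p(q(p(p(0))))))  →  q(p(p(0)))   [R5 at ε]
2. q(p(p(0)))  →  0   [R5 at ε]

0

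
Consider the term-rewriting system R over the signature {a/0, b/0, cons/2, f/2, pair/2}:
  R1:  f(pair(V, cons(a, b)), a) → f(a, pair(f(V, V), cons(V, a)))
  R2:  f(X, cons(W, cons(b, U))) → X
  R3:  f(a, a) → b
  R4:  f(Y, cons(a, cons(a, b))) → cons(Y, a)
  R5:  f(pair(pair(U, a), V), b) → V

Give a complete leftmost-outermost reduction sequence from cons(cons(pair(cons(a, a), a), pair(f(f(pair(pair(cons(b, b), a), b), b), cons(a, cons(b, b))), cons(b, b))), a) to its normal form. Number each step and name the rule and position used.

cons(cons(pair(cons(a, a), a), pair(b, cons(b, b))), a)

1. cons(cons(pair(cons(a, a), a), pair(f(f(pair(pair(cons(b, b), a), b), b), cons(a, cons(b, b))), cons(b, b))), a)  →  cons(cons(pair(cons(a, a), a), pair(f(pair(pair(cons(b, b), a), b), b), cons(b, b))), a)   [R2 at 1.2.1]
2. cons(cons(pair(cons(a, a), a), pair(f(pair(pair(cons(b, b), a), b), b), cons(b, b))), a)  →  cons(cons(pair(cons(a, a), a), pair(b, cons(b, b))), a)   [R5 at 1.2.1]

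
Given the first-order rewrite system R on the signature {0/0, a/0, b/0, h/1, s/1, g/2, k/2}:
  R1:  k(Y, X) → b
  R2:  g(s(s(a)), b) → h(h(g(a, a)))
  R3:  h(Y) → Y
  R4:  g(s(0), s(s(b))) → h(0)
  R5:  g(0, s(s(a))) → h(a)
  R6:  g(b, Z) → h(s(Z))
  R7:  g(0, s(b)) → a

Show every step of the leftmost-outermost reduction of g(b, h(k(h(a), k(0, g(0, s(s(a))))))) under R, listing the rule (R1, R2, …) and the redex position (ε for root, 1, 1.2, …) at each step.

1. g(b, h(k(h(a), k(0, g(0, s(s(a)))))))  →  h(s(h(k(h(a), k(0, g(0, s(s(a))))))))   [R6 at ε]
2. h(s(h(k(h(a), k(0, g(0, s(s(a))))))))  →  s(h(k(h(a), k(0, g(0, s(s(a)))))))   [R3 at ε]
3. s(h(k(h(a), k(0, g(0, s(s(a)))))))  →  s(k(h(a), k(0, g(0, s(s(a))))))   [R3 at 1]
4. s(k(h(a), k(0, g(0, s(s(a))))))  →  s(b)   [R1 at 1]

s(b)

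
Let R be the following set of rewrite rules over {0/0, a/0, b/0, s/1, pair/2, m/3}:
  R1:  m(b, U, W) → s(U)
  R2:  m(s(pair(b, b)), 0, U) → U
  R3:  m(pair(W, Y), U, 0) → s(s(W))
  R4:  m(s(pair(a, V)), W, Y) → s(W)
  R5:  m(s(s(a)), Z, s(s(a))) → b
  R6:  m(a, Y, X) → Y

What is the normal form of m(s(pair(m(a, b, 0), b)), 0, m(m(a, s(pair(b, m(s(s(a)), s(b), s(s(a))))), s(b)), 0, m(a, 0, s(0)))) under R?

0

1. m(s(pair(m(a, b, 0), b)), 0, m(m(a, s(pair(b, m(s(s(a)), s(b), s(s(a))))), s(b)), 0, m(a, 0, s(0))))  →  m(s(pair(b, b)), 0, m(m(a, s(pair(b, m(s(s(a)), s(b), s(s(a))))), s(b)), 0, m(a, 0, s(0))))   [R6 at 1.1.1]
2. m(s(pair(b, b)), 0, m(m(a, s(pair(b, m(s(s(a)), s(b), s(s(a))))), s(b)), 0, m(a, 0, s(0))))  →  m(m(a, s(pair(b, m(s(s(a)), s(b), s(s(a))))), s(b)), 0, m(a, 0, s(0)))   [R2 at ε]
3. m(m(a, s(pair(b, m(s(s(a)), s(b), s(s(a))))), s(b)), 0, m(a, 0, s(0)))  →  m(s(pair(b, m(s(s(a)), s(b), s(s(a))))), 0, m(a, 0, s(0)))   [R6 at 1]
4. m(s(pair(b, m(s(s(a)), s(b), s(s(a))))), 0, m(a, 0, s(0)))  →  m(s(pair(b, b)), 0, m(a, 0, s(0)))   [R5 at 1.1.2]
5. m(s(pair(b, b)), 0, m(a, 0, s(0)))  →  m(a, 0, s(0))   [R2 at ε]
6. m(a, 0, s(0))  →  0   [R6 at ε]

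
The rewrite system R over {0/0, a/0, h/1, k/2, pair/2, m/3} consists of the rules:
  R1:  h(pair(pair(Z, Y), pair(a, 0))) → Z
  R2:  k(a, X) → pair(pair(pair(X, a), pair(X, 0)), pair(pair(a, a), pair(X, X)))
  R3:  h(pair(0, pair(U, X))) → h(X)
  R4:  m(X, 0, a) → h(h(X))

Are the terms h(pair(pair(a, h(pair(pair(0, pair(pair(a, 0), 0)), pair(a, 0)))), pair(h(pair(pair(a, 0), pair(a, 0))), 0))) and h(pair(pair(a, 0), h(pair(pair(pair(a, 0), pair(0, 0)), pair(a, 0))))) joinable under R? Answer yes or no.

yes — NF(t₁) = a, NF(t₂) = a

Reduce t₁ = h(pair(pair(a, h(pair(pair(0, pair(pair(a, 0), 0)), pair(a, 0)))), pair(h(pair(pair(a, 0), pair(a, 0))), 0))):
1. h(pair(pair(a, h(pair(pair(0, pair(pair(a, 0), 0)), pair(a, 0)))), pair(h(pair(pair(a, 0), pair(a, 0))), 0)))  →  h(pair(pair(a, 0), pair(h(pair(pair(a, 0), pair(a, 0))), 0)))   [R1 at 1.1.2]
2. h(pair(pair(a, 0), pair(h(pair(pair(a, 0), pair(a, 0))), 0)))  →  h(pair(pair(a, 0), pair(a, 0)))   [R1 at 1.2.1]
3. h(pair(pair(a, 0), pair(a, 0)))  →  a   [R1 at ε]

Reduce t₂ = h(pair(pair(a, 0), h(pair(pair(pair(a, 0), pair(0, 0)), pair(a, 0))))):
1. h(pair(pair(a, 0), h(pair(pair(pair(a, 0), pair(0, 0)), pair(a, 0)))))  →  h(pair(pair(a, 0), pair(a, 0)))   [R1 at 1.2]
2. h(pair(pair(a, 0), pair(a, 0)))  →  a   [R1 at ε]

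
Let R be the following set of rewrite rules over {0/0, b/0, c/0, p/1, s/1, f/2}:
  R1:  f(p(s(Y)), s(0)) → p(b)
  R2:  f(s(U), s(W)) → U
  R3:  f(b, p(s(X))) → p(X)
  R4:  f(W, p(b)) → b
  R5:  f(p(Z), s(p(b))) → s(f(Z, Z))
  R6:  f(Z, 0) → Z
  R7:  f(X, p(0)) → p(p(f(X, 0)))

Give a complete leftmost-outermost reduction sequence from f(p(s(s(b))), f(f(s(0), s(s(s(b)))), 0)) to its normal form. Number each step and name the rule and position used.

1. f(p(s(s(b))), f(f(s(0), s(s(s(b)))), 0))  →  f(p(s(s(b))), f(s(0), s(s(s(b)))))   [R6 at 2]
2. f(p(s(s(b))), f(s(0), s(s(s(b)))))  →  f(p(s(s(b))), 0)   [R2 at 2]
3. f(p(s(s(b))), 0)  →  p(s(s(b)))   [R6 at ε]

p(s(s(b)))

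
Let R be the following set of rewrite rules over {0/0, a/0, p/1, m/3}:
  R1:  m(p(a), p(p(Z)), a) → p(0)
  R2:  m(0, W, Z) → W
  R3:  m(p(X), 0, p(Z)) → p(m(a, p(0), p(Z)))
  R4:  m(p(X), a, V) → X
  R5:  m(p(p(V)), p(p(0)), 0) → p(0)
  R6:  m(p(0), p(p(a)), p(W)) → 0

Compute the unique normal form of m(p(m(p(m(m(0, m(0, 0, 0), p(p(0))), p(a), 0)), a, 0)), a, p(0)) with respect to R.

1. m(p(m(p(m(m(0, m(0, 0, 0), p(p(0))), p(a), 0)), a, 0)), a, p(0))  →  m(p(m(m(0, m(0, 0, 0), p(p(0))), p(a), 0)), a, 0)   [R4 at ε]
2. m(p(m(m(0, m(0, 0, 0), p(p(0))), p(a), 0)), a, 0)  →  m(m(0, m(0, 0, 0), p(p(0))), p(a), 0)   [R4 at ε]
3. m(m(0, m(0, 0, 0), p(p(0))), p(a), 0)  →  m(m(0, 0, 0), p(a), 0)   [R2 at 1]
4. m(m(0, 0, 0), p(a), 0)  →  m(0, p(a), 0)   [R2 at 1]
5. m(0, p(a), 0)  →  p(a)   [R2 at ε]

p(a)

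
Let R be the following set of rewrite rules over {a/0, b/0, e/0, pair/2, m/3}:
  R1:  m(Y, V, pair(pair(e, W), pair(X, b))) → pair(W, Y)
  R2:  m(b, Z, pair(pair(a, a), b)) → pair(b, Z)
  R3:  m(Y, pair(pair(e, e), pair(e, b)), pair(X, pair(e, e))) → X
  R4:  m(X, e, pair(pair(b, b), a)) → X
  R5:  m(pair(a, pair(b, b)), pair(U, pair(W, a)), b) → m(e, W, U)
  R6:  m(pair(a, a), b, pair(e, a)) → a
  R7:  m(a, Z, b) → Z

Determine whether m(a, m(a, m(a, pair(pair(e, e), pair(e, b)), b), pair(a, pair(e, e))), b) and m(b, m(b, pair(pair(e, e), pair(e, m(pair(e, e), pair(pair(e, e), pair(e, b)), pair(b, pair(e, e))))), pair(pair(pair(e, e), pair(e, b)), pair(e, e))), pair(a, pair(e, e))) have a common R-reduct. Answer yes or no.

yes — NF(t₁) = a, NF(t₂) = a

Reduce t₁ = m(a, m(a, m(a, pair(pair(e, e), pair(e, b)), b), pair(a, pair(e, e))), b):
1. m(a, m(a, m(a, pair(pair(e, e), pair(e, b)), b), pair(a, pair(e, e))), b)  →  m(a, m(a, pair(pair(e, e), pair(e, b)), b), pair(a, pair(e, e)))   [R7 at ε]
2. m(a, m(a, pair(pair(e, e), pair(e, b)), b), pair(a, pair(e, e)))  →  m(a, pair(pair(e, e), pair(e, b)), pair(a, pair(e, e)))   [R7 at 2]
3. m(a, pair(pair(e, e), pair(e, b)), pair(a, pair(e, e)))  →  a   [R3 at ε]

Reduce t₂ = m(b, m(b, pair(pair(e, e), pair(e, m(pair(e, e), pair(pair(e, e), pair(e, b)), pair(b, pair(e, e))))), pair(pair(pair(e, e), pair(e, b)), pair(e, e))), pair(a, pair(e, e))):
1. m(b, m(b, pair(pair(e, e), pair(e, m(pair(e, e), pair(pair(e, e), pair(e, b)), pair(b, pair(e, e))))), pair(pair(pair(e, e), pair(e, b)), pair(e, e))), pair(a, pair(e, e)))  →  m(b, m(b, pair(pair(e, e), pair(e, b)), pair(pair(pair(e, e), pair(e, b)), pair(e, e))), pair(a, pair(e, e)))   [R3 at 2.2.2.2]
2. m(b, m(b, pair(pair(e, e), pair(e, b)), pair(pair(pair(e, e), pair(e, b)), pair(e, e))), pair(a, pair(e, e)))  →  m(b, pair(pair(e, e), pair(e, b)), pair(a, pair(e, e)))   [R3 at 2]
3. m(b, pair(pair(e, e), pair(e, b)), pair(a, pair(e, e)))  →  a   [R3 at ε]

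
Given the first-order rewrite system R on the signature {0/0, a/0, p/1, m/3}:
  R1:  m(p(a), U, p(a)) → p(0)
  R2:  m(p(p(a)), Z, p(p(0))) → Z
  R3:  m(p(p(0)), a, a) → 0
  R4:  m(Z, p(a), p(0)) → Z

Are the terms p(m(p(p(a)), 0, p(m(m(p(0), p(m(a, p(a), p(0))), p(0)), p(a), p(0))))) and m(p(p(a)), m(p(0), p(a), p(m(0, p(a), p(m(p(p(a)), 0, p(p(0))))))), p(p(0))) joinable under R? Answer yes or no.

Reduce t₁ = p(m(p(p(a)), 0, p(m(m(p(0), p(m(a, p(a), p(0))), p(0)), p(a), p(0))))):
1. p(m(p(p(a)), 0, p(m(m(p(0), p(m(a, p(a), p(0))), p(0)), p(a), p(0)))))  →  p(m(p(p(a)), 0, p(m(p(0), p(m(a, p(a), p(0))), p(0)))))   [R4 at 1.3.1]
2. p(m(p(p(a)), 0, p(m(p(0), p(m(a, p(a), p(0))), p(0)))))  →  p(m(p(p(a)), 0, p(m(p(0), p(a), p(0)))))   [R4 at 1.3.1.2.1]
3. p(m(p(p(a)), 0, p(m(p(0), p(a), p(0)))))  →  p(m(p(p(a)), 0, p(p(0))))   [R4 at 1.3.1]
4. p(m(p(p(a)), 0, p(p(0))))  →  p(0)   [R2 at 1]

Reduce t₂ = m(p(p(a)), m(p(0), p(a), p(m(0, p(a), p(m(p(p(a)), 0, p(p(0))))))), p(p(0))):
1. m(p(p(a)), m(p(0), p(a), p(m(0, p(a), p(m(p(p(a)), 0, p(p(0))))))), p(p(0)))  →  m(p(0), p(a), p(m(0, p(a), p(m(p(p(a)), 0, p(p(0)))))))   [R2 at ε]
2. m(p(0), p(a), p(m(0, p(a), p(m(p(p(a)), 0, p(p(0)))))))  →  m(p(0), p(a), p(m(0, p(a), p(0))))   [R2 at 3.1.3.1]
3. m(p(0), p(a), p(m(0, p(a), p(0))))  →  m(p(0), p(a), p(0))   [R4 at 3.1]
4. m(p(0), p(a), p(0))  →  p(0)   [R4 at ε]

yes — NF(t₁) = p(0), NF(t₂) = p(0)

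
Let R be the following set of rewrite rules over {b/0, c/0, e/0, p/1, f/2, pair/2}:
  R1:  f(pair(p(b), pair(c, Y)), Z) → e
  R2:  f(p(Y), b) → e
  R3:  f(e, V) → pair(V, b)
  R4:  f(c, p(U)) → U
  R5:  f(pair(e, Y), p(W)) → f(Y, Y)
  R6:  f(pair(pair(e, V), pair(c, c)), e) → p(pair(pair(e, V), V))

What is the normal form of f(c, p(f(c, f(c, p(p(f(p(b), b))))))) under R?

1. f(c, p(f(c, f(c, p(p(f(p(b), b)))))))  →  f(c, f(c, p(p(f(p(b), b)))))   [R4 at ε]
2. f(c, f(c, p(p(f(p(b), b)))))  →  f(c, p(f(p(b), b)))   [R4 at 2]
3. f(c, p(f(p(b), b)))  →  f(p(b), b)   [R4 at ε]
4. f(p(b), b)  →  e   [R2 at ε]

e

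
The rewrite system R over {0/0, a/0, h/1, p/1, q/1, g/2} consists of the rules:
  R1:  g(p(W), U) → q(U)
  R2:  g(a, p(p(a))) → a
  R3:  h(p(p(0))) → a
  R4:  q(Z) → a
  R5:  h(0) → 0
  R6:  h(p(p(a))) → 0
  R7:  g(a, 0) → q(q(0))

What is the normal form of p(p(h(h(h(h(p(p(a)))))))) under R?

1. p(p(h(h(h(h(p(p(a))))))))  →  p(p(h(h(h(0)))))   [R6 at 1.1.1.1.1]
2. p(p(h(h(h(0)))))  →  p(p(h(h(0))))   [R5 at 1.1.1.1]
3. p(p(h(h(0))))  →  p(p(h(0)))   [R5 at 1.1.1]
4. p(p(h(0)))  →  p(p(0))   [R5 at 1.1]

p(p(0))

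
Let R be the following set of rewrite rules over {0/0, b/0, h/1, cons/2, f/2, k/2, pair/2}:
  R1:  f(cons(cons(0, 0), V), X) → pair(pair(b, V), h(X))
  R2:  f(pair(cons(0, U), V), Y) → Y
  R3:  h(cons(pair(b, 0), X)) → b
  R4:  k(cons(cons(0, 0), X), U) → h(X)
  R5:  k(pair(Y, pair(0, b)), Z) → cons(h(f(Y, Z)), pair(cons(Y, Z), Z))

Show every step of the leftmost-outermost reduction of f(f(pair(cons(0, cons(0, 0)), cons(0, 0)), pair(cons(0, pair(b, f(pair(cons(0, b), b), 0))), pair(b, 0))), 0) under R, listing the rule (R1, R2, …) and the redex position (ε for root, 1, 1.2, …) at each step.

1. f(f(pair(cons(0, cons(0, 0)), cons(0, 0)), pair(cons(0, pair(b, f(pair(cons(0, b), b), 0))), pair(b, 0))), 0)  →  f(pair(cons(0, pair(b, f(pair(cons(0, b), b), 0))), pair(b, 0)), 0)   [R2 at 1]
2. f(pair(cons(0, pair(b, f(pair(cons(0, b), b), 0))), pair(b, 0)), 0)  →  0   [R2 at ε]

0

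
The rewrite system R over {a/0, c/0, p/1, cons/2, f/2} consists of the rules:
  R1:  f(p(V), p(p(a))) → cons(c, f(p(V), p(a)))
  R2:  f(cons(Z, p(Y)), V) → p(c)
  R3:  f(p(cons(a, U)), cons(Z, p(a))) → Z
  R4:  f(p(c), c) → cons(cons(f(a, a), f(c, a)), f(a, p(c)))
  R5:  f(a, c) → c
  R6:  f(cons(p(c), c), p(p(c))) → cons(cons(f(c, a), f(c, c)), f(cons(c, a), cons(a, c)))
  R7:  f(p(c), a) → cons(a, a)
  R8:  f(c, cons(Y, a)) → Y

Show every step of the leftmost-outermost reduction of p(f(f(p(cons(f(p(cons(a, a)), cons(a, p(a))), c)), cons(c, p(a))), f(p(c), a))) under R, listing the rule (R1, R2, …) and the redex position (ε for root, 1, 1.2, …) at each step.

1. p(f(f(p(cons(f(p(cons(a, a)), cons(a, p(a))), c)), cons(c, p(a))), f(p(c), a)))  →  p(f(f(p(cons(a, c)), cons(c, p(a))), f(p(c), a)))   [R3 at 1.1.1.1.1]
2. p(f(f(p(cons(a, c)), cons(c, p(a))), f(p(c), a)))  →  p(f(c, f(p(c), a)))   [R3 at 1.1]
3. p(f(c, f(p(c), a)))  →  p(f(c, cons(a, a)))   [R7 at 1.2]
4. p(f(c, cons(a, a)))  →  p(a)   [R8 at 1]

p(a)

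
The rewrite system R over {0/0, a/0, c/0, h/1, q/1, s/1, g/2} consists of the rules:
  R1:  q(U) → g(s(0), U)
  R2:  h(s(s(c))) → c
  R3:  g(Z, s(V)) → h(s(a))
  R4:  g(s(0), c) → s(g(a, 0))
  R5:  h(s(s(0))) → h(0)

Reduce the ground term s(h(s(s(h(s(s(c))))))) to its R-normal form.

1. s(h(s(s(h(s(s(c)))))))  →  s(h(s(s(c))))   [R2 at 1.1.1.1]
2. s(h(s(s(c))))  →  s(c)   [R2 at 1]

s(c)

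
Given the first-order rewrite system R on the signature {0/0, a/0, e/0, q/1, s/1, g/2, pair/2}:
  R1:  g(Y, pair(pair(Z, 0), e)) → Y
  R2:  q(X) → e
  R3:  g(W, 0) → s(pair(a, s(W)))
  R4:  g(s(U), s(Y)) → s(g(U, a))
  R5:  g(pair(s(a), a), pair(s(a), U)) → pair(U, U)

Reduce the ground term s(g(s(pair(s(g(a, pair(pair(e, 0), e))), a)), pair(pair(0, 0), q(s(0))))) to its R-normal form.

s(s(pair(s(a), a)))

1. s(g(s(pair(s(g(a, pair(pair(e, 0), e))), a)), pair(pair(0, 0), q(s(0)))))  →  s(g(s(pair(s(a), a)), pair(pair(0, 0), q(s(0)))))   [R1 at 1.1.1.1.1]
2. s(g(s(pair(s(a), a)), pair(pair(0, 0), q(s(0)))))  →  s(g(s(pair(s(a), a)), pair(pair(0, 0), e)))   [R2 at 1.2.2]
3. s(g(s(pair(s(a), a)), pair(pair(0, 0), e)))  →  s(s(pair(s(a), a)))   [R1 at 1]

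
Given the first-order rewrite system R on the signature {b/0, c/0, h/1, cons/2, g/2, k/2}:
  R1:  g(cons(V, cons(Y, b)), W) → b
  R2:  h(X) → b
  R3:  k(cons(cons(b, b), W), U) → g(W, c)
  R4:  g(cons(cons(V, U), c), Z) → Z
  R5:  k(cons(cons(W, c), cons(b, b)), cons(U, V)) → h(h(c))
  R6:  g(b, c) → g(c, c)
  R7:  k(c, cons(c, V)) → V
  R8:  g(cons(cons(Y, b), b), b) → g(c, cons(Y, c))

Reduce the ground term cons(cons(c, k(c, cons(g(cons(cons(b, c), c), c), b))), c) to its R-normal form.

cons(cons(c, b), c)

1. cons(cons(c, k(c, cons(g(cons(cons(b, c), c), c), b))), c)  →  cons(cons(c, k(c, cons(c, b))), c)   [R4 at 1.2.2.1]
2. cons(cons(c, k(c, cons(c, b))), c)  →  cons(cons(c, b), c)   [R7 at 1.2]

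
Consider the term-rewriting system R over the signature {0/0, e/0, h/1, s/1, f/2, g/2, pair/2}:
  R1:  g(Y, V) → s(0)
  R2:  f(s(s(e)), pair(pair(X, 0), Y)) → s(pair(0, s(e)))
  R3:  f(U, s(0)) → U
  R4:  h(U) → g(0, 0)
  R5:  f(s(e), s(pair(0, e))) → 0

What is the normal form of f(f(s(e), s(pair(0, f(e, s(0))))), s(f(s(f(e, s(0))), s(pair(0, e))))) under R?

1. f(f(s(e), s(pair(0, f(e, s(0))))), s(f(s(f(e, s(0))), s(pair(0, e)))))  →  f(f(s(e), s(pair(0, e))), s(f(s(f(e, s(0))), s(pair(0, e)))))   [R3 at 1.2.1.2]
2. f(f(s(e), s(pair(0, e))), s(f(s(f(e, s(0))), s(pair(0, e)))))  →  f(0, s(f(s(f(e, s(0))), s(pair(0, e)))))   [R5 at 1]
3. f(0, s(f(s(f(e, s(0))), s(pair(0, e)))))  →  f(0, s(f(s(e), s(pair(0, e)))))   [R3 at 2.1.1.1]
4. f(0, s(f(s(e), s(pair(0, e)))))  →  f(0, s(0))   [R5 at 2.1]
5. f(0, s(0))  →  0   [R3 at ε]

0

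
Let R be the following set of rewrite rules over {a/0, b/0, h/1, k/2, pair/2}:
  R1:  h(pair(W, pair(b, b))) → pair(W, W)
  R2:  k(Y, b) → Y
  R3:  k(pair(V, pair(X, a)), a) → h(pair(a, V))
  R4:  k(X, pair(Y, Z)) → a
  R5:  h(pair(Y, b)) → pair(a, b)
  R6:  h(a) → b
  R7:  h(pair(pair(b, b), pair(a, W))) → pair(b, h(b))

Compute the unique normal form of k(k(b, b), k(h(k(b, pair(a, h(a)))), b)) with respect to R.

1. k(k(b, b), k(h(k(b, pair(a, h(a)))), b))  →  k(b, k(h(k(b, pair(a, h(a)))), b))   [R2 at 1]
2. k(b, k(h(k(b, pair(a, h(a)))), b))  →  k(b, h(k(b, pair(a, h(a)))))   [R2 at 2]
3. k(b, h(k(b, pair(a, h(a)))))  →  k(b, h(a))   [R4 at 2.1]
4. k(b, h(a))  →  k(b, b)   [R6 at 2]
5. k(b, b)  →  b   [R2 at ε]

b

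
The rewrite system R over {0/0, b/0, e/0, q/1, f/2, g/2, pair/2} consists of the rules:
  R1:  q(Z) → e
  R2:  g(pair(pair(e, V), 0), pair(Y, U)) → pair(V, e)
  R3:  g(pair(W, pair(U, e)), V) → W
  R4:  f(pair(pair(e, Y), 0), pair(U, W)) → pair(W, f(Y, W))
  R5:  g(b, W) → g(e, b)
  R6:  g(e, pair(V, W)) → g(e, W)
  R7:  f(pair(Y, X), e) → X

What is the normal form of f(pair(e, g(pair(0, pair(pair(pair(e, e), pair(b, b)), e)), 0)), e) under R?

0

1. f(pair(e, g(pair(0, pair(pair(pair(e, e), pair(b, b)), e)), 0)), e)  →  g(pair(0, pair(pair(pair(e, e), pair(b, b)), e)), 0)   [R7 at ε]
2. g(pair(0, pair(pair(pair(e, e), pair(b, b)), e)), 0)  →  0   [R3 at ε]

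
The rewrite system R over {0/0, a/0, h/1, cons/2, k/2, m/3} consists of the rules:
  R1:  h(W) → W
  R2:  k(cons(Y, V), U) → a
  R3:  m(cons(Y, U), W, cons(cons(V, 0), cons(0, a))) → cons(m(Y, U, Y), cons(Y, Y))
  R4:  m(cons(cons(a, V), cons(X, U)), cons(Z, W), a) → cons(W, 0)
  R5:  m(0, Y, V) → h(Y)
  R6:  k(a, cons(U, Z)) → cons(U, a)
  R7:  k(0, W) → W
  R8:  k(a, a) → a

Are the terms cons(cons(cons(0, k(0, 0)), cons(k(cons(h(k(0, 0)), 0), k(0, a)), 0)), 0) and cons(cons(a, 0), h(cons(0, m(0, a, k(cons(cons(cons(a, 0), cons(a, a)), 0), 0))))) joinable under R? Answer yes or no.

Reduce t₁ = cons(cons(cons(0, k(0, 0)), cons(k(cons(h(k(0, 0)), 0), k(0, a)), 0)), 0):
1. cons(cons(cons(0, k(0, 0)), cons(k(cons(h(k(0, 0)), 0), k(0, a)), 0)), 0)  →  cons(cons(cons(0, 0), cons(k(cons(h(k(0, 0)), 0), k(0, a)), 0)), 0)   [R7 at 1.1.2]
2. cons(cons(cons(0, 0), cons(k(cons(h(k(0, 0)), 0), k(0, a)), 0)), 0)  →  cons(cons(cons(0, 0), cons(a, 0)), 0)   [R2 at 1.2.1]

Reduce t₂ = cons(cons(a, 0), h(cons(0, m(0, a, k(cons(cons(cons(a, 0), cons(a, a)), 0), 0))))):
1. cons(cons(a, 0), h(cons(0, m(0, a, k(cons(cons(cons(a, 0), cons(a, a)), 0), 0)))))  →  cons(cons(a, 0), cons(0, m(0, a, k(cons(cons(cons(a, 0), cons(a, a)), 0), 0))))   [R1 at 2]
2. cons(cons(a, 0), cons(0, m(0, a, k(cons(cons(cons(a, 0), cons(a, a)), 0), 0))))  →  cons(cons(a, 0), cons(0, h(a)))   [R5 at 2.2]
3. cons(cons(a, 0), cons(0, h(a)))  →  cons(cons(a, 0), cons(0, a))   [R1 at 2.2]

no — NF(t₁) = cons(cons(cons(0, 0), cons(a, 0)), 0), NF(t₂) = cons(cons(a, 0), cons(0, a))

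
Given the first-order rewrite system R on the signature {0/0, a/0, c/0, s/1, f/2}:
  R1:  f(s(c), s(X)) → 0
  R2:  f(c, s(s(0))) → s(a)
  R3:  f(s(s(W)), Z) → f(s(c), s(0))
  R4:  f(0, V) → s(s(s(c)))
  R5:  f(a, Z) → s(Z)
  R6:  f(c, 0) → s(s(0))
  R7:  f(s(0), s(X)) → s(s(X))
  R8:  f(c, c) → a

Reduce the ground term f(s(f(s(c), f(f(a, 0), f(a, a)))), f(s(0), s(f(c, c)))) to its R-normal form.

s(s(s(a)))

1. f(s(f(s(c), f(f(a, 0), f(a, a)))), f(s(0), s(f(c, c))))  →  f(s(f(s(c), f(s(0), f(a, a)))), f(s(0), s(f(c, c))))   [R5 at 1.1.2.1]
2. f(s(f(s(c), f(s(0), f(a, a)))), f(s(0), s(f(c, c))))  →  f(s(f(s(c), f(s(0), s(a)))), f(s(0), s(f(c, c))))   [R5 at 1.1.2.2]
3. f(s(f(s(c), f(s(0), s(a)))), f(s(0), s(f(c, c))))  →  f(s(f(s(c), s(s(a)))), f(s(0), s(f(c, c))))   [R7 at 1.1.2]
4. f(s(f(s(c), s(s(a)))), f(s(0), s(f(c, c))))  →  f(s(0), f(s(0), s(f(c, c))))   [R1 at 1.1]
5. f(s(0), f(s(0), s(f(c, c))))  →  f(s(0), s(s(f(c, c))))   [R7 at 2]
6. f(s(0), s(s(f(c, c))))  →  s(s(s(f(c, c))))   [R7 at ε]
7. s(s(s(f(c, c))))  →  s(s(s(a)))   [R8 at 1.1.1]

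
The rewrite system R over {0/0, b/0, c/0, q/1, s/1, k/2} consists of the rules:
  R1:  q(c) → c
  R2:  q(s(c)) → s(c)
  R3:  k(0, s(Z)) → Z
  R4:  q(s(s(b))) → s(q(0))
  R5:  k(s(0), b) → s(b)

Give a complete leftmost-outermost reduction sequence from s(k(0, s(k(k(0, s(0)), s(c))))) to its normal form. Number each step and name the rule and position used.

s(c)

1. s(k(0, s(k(k(0, s(0)), s(c)))))  →  s(k(k(0, s(0)), s(c)))   [R3 at 1]
2. s(k(k(0, s(0)), s(c)))  →  s(k(0, s(c)))   [R3 at 1.1]
3. s(k(0, s(c)))  →  s(c)   [R3 at 1]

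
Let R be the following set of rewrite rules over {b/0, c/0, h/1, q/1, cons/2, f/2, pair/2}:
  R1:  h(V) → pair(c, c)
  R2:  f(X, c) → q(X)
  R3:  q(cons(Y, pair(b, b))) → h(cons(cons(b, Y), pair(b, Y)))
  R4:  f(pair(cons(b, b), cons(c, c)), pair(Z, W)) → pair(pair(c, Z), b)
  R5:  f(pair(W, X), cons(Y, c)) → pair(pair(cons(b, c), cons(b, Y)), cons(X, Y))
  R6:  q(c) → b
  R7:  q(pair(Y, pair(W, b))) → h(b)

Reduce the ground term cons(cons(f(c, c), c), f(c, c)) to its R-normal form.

1. cons(cons(f(c, c), c), f(c, c))  →  cons(cons(q(c), c), f(c, c))   [R2 at 1.1]
2. cons(cons(q(c), c), f(c, c))  →  cons(cons(b, c), f(c, c))   [R6 at 1.1]
3. cons(cons(b, c), f(c, c))  →  cons(cons(b, c), q(c))   [R2 at 2]
4. cons(cons(b, c), q(c))  →  cons(cons(b, c), b)   [R6 at 2]

cons(cons(b, c), b)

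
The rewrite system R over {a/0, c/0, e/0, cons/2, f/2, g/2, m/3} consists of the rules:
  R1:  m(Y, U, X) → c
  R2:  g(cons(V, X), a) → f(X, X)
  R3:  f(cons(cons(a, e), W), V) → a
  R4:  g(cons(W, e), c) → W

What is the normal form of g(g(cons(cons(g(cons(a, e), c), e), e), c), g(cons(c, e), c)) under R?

a

1. g(g(cons(cons(g(cons(a, e), c), e), e), c), g(cons(c, e), c))  →  g(cons(g(cons(a, e), c), e), g(cons(c, e), c))   [R4 at 1]
2. g(cons(g(cons(a, e), c), e), g(cons(c, e), c))  →  g(cons(a, e), g(cons(c, e), c))   [R4 at 1.1]
3. g(cons(a, e), g(cons(c, e), c))  →  g(cons(a, e), c)   [R4 at 2]
4. g(cons(a, e), c)  →  a   [R4 at ε]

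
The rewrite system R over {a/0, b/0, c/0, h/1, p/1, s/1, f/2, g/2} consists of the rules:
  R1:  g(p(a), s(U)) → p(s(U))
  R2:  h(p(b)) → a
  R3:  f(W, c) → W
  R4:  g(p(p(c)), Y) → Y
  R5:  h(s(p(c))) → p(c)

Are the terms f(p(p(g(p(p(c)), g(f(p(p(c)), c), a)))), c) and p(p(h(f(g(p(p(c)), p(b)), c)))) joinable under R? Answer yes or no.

Reduce t₁ = f(p(p(g(p(p(c)), g(f(p(p(c)), c), a)))), c):
1. f(p(p(g(p(p(c)), g(f(p(p(c)), c), a)))), c)  →  p(p(g(p(p(c)), g(f(p(p(c)), c), a))))   [R3 at ε]
2. p(p(g(p(p(c)), g(f(p(p(c)), c), a))))  →  p(p(g(f(p(p(c)), c), a)))   [R4 at 1.1]
3. p(p(g(f(p(p(c)), c), a)))  →  p(p(g(p(p(c)), a)))   [R3 at 1.1.1]
4. p(p(g(p(p(c)), a)))  →  p(p(a))   [R4 at 1.1]

Reduce t₂ = p(p(h(f(g(p(p(c)), p(b)), c)))):
1. p(p(h(f(g(p(p(c)), p(b)), c))))  →  p(p(h(g(p(p(c)), p(b)))))   [R3 at 1.1.1]
2. p(p(h(g(p(p(c)), p(b)))))  →  p(p(h(p(b))))   [R4 at 1.1.1]
3. p(p(h(p(b))))  →  p(p(a))   [R2 at 1.1]

yes — NF(t₁) = p(p(a)), NF(t₂) = p(p(a))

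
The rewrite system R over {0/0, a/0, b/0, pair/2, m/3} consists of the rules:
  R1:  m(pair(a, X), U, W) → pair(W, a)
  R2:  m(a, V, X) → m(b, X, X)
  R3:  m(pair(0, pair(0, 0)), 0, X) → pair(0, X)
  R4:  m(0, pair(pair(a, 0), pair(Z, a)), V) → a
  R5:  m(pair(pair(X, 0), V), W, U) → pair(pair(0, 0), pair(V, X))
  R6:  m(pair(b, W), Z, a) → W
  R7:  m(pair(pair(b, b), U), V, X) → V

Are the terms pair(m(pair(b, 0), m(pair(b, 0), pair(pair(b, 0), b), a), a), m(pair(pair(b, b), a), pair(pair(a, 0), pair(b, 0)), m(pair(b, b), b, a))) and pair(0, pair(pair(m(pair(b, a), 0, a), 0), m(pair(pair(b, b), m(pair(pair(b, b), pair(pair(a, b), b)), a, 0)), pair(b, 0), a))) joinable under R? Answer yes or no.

Reduce t₁ = pair(m(pair(b, 0), m(pair(b, 0), pair(pair(b, 0), b), a), a), m(pair(pair(b, b), a), pair(pair(a, 0), pair(b, 0)), m(pair(b, b), b, a))):
1. pair(m(pair(b, 0), m(pair(b, 0), pair(pair(b, 0), b), a), a), m(pair(pair(b, b), a), pair(pair(a, 0), pair(b, 0)), m(pair(b, b), b, a)))  →  pair(0, m(pair(pair(b, b), a), pair(pair(a, 0), pair(b, 0)), m(pair(b, b), b, a)))   [R6 at 1]
2. pair(0, m(pair(pair(b, b), a), pair(pair(a, 0), pair(b, 0)), m(pair(b, b), b, a)))  →  pair(0, pair(pair(a, 0), pair(b, 0)))   [R7 at 2]

Reduce t₂ = pair(0, pair(pair(m(pair(b, a), 0, a), 0), m(pair(pair(b, b), m(pair(pair(b, b), pair(pair(a, b), b)), a, 0)), pair(b, 0), a))):
1. pair(0, pair(pair(m(pair(b, a), 0, a), 0), m(pair(pair(b, b), m(pair(pair(b, b), pair(pair(a, b), b)), a, 0)), pair(b, 0), a)))  →  pair(0, pair(pair(a, 0), m(pair(pair(b, b), m(pair(pair(b, b), pair(pair(a, b), b)), a, 0)), pair(b, 0), a)))   [R6 at 2.1.1]
2. pair(0, pair(pair(a, 0), m(pair(pair(b, b), m(pair(pair(b, b), pair(pair(a, b), b)), a, 0)), pair(b, 0), a)))  →  pair(0, pair(pair(a, 0), pair(b, 0)))   [R7 at 2.2]

yes — NF(t₁) = pair(0, pair(pair(a, 0), pair(b, 0))), NF(t₂) = pair(0, pair(pair(a, 0), pair(b, 0)))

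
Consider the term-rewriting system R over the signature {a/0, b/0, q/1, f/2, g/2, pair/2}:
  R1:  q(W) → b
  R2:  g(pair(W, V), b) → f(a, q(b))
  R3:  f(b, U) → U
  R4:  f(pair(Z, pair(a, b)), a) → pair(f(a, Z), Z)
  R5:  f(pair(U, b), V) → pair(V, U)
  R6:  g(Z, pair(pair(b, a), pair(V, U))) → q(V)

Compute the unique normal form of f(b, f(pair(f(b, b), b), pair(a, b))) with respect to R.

1. f(b, f(pair(f(b, b), b), pair(a, b)))  →  f(pair(f(b, b), b), pair(a, b))   [R3 at ε]
2. f(pair(f(b, b), b), pair(a, b))  →  pair(pair(a, b), f(b, b))   [R5 at ε]
3. pair(pair(a, b), f(b, b))  →  pair(pair(a, b), b)   [R3 at 2]

pair(pair(a, b), b)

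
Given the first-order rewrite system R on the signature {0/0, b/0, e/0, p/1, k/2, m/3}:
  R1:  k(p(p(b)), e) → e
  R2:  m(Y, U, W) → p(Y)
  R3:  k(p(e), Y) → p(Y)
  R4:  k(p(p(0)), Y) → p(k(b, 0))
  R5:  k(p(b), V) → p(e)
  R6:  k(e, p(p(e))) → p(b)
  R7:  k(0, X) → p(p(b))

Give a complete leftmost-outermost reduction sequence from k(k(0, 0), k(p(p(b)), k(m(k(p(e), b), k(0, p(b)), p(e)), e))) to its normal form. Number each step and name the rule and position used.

e

1. k(k(0, 0), k(p(p(b)), k(m(k(p(e), b), k(0, p(b)), p(e)), e)))  →  k(p(p(b)), k(p(p(b)), k(m(k(p(e), b), k(0, p(b)), p(e)), e)))   [R7 at 1]
2. k(p(p(b)), k(p(p(b)), k(m(k(p(e), b), k(0, p(b)), p(e)), e)))  →  k(p(p(b)), k(p(p(b)), k(p(k(p(e), b)), e)))   [R2 at 2.2.1]
3. k(p(p(b)), k(p(p(b)), k(p(k(p(e), b)), e)))  →  k(p(p(b)), k(p(p(b)), k(p(p(b)), e)))   [R3 at 2.2.1.1]
4. k(p(p(b)), k(p(p(b)), k(p(p(b)), e)))  →  k(p(p(b)), k(p(p(b)), e))   [R1 at 2.2]
5. k(p(p(b)), k(p(p(b)), e))  →  k(p(p(b)), e)   [R1 at 2]
6. k(p(p(b)), e)  →  e   [R1 at ε]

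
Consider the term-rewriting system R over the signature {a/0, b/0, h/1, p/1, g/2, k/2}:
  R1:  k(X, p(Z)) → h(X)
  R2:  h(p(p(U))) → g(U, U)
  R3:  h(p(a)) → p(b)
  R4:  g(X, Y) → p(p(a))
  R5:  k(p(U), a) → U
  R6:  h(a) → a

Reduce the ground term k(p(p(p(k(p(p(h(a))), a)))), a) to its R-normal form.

1. k(p(p(p(k(p(p(h(a))), a)))), a)  →  p(p(k(p(p(h(a))), a)))   [R5 at ε]
2. p(p(k(p(p(h(a))), a)))  →  p(p(p(h(a))))   [R5 at 1.1]
3. p(p(p(h(a))))  →  p(p(p(a)))   [R6 at 1.1.1]

p(p(p(a)))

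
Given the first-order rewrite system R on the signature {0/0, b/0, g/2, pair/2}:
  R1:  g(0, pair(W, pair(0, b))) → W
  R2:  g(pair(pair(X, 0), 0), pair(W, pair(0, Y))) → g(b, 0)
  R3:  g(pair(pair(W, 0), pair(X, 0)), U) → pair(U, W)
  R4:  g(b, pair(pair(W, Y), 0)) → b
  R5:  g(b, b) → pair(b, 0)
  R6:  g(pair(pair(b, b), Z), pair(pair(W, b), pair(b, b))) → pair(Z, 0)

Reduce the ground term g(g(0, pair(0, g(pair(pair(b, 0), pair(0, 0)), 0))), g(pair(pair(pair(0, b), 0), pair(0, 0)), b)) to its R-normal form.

b

1. g(g(0, pair(0, g(pair(pair(b, 0), pair(0, 0)), 0))), g(pair(pair(pair(0, b), 0), pair(0, 0)), b))  →  g(g(0, pair(0, pair(0, b))), g(pair(pair(pair(0, b), 0), pair(0, 0)), b))   [R3 at 1.2.2]
2. g(g(0, pair(0, pair(0, b))), g(pair(pair(pair(0, b), 0), pair(0, 0)), b))  →  g(0, g(pair(pair(pair(0, b), 0), pair(0, 0)), b))   [R1 at 1]
3. g(0, g(pair(pair(pair(0, b), 0), pair(0, 0)), b))  →  g(0, pair(b, pair(0, b)))   [R3 at 2]
4. g(0, pair(b, pair(0, b)))  →  b   [R1 at ε]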